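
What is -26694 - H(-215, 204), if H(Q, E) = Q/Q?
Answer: -26695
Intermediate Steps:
H(Q, E) = 1
-26694 - H(-215, 204) = -26694 - 1*1 = -26694 - 1 = -26695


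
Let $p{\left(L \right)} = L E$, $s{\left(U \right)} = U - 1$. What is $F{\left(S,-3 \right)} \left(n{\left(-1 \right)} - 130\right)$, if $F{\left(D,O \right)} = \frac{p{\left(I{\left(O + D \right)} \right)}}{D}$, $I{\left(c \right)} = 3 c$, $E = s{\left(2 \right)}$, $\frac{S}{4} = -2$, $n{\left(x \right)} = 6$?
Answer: $- \frac{1023}{2} \approx -511.5$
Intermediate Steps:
$s{\left(U \right)} = -1 + U$ ($s{\left(U \right)} = U - 1 = -1 + U$)
$S = -8$ ($S = 4 \left(-2\right) = -8$)
$E = 1$ ($E = -1 + 2 = 1$)
$p{\left(L \right)} = L$ ($p{\left(L \right)} = L 1 = L$)
$F{\left(D,O \right)} = \frac{3 D + 3 O}{D}$ ($F{\left(D,O \right)} = \frac{3 \left(O + D\right)}{D} = \frac{3 \left(D + O\right)}{D} = \frac{3 D + 3 O}{D}$)
$F{\left(S,-3 \right)} \left(n{\left(-1 \right)} - 130\right) = \left(3 + 3 \left(-3\right) \frac{1}{-8}\right) \left(6 - 130\right) = \left(3 + 3 \left(-3\right) \left(- \frac{1}{8}\right)\right) \left(-124\right) = \left(3 + \frac{9}{8}\right) \left(-124\right) = \frac{33}{8} \left(-124\right) = - \frac{1023}{2}$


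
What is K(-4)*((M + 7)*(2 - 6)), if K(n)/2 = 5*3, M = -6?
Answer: -120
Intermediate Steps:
K(n) = 30 (K(n) = 2*(5*3) = 2*15 = 30)
K(-4)*((M + 7)*(2 - 6)) = 30*((-6 + 7)*(2 - 6)) = 30*(1*(-4)) = 30*(-4) = -120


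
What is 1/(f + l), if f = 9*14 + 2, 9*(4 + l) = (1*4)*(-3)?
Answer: 3/368 ≈ 0.0081522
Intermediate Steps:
l = -16/3 (l = -4 + ((1*4)*(-3))/9 = -4 + (4*(-3))/9 = -4 + (⅑)*(-12) = -4 - 4/3 = -16/3 ≈ -5.3333)
f = 128 (f = 126 + 2 = 128)
1/(f + l) = 1/(128 - 16/3) = 1/(368/3) = 3/368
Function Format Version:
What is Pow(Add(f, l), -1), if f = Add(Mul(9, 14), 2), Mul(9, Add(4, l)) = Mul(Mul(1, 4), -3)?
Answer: Rational(3, 368) ≈ 0.0081522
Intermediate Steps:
l = Rational(-16, 3) (l = Add(-4, Mul(Rational(1, 9), Mul(Mul(1, 4), -3))) = Add(-4, Mul(Rational(1, 9), Mul(4, -3))) = Add(-4, Mul(Rational(1, 9), -12)) = Add(-4, Rational(-4, 3)) = Rational(-16, 3) ≈ -5.3333)
f = 128 (f = Add(126, 2) = 128)
Pow(Add(f, l), -1) = Pow(Add(128, Rational(-16, 3)), -1) = Pow(Rational(368, 3), -1) = Rational(3, 368)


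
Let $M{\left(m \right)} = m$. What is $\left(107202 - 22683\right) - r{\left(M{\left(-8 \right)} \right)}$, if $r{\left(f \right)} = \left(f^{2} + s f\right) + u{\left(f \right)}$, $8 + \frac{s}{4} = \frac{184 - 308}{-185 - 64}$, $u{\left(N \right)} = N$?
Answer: $\frac{20971511}{249} \approx 84223.0$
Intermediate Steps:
$s = - \frac{7472}{249}$ ($s = -32 + 4 \frac{184 - 308}{-185 - 64} = -32 + 4 \left(- \frac{124}{-249}\right) = -32 + 4 \left(\left(-124\right) \left(- \frac{1}{249}\right)\right) = -32 + 4 \cdot \frac{124}{249} = -32 + \frac{496}{249} = - \frac{7472}{249} \approx -30.008$)
$r{\left(f \right)} = f^{2} - \frac{7223 f}{249}$ ($r{\left(f \right)} = \left(f^{2} - \frac{7472 f}{249}\right) + f = f^{2} - \frac{7223 f}{249}$)
$\left(107202 - 22683\right) - r{\left(M{\left(-8 \right)} \right)} = \left(107202 - 22683\right) - \frac{1}{249} \left(-8\right) \left(-7223 + 249 \left(-8\right)\right) = \left(107202 - 22683\right) - \frac{1}{249} \left(-8\right) \left(-7223 - 1992\right) = 84519 - \frac{1}{249} \left(-8\right) \left(-9215\right) = 84519 - \frac{73720}{249} = \frac{20971511}{249}$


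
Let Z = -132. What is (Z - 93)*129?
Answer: -29025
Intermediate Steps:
(Z - 93)*129 = (-132 - 93)*129 = -225*129 = -29025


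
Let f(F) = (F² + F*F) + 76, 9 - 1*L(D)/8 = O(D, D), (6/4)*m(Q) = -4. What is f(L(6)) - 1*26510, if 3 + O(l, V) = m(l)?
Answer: 9902/9 ≈ 1100.2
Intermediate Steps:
m(Q) = -8/3 (m(Q) = (⅔)*(-4) = -8/3)
O(l, V) = -17/3 (O(l, V) = -3 - 8/3 = -17/3)
L(D) = 352/3 (L(D) = 72 - 8*(-17/3) = 72 + 136/3 = 352/3)
f(F) = 76 + 2*F² (f(F) = (F² + F²) + 76 = 2*F² + 76 = 76 + 2*F²)
f(L(6)) - 1*26510 = (76 + 2*(352/3)²) - 1*26510 = (76 + 2*(123904/9)) - 26510 = (76 + 247808/9) - 26510 = 248492/9 - 26510 = 9902/9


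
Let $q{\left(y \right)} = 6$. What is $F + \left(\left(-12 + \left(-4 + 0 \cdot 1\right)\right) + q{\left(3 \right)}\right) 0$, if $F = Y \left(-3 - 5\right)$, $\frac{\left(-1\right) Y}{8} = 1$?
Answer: $64$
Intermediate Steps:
$Y = -8$ ($Y = \left(-8\right) 1 = -8$)
$F = 64$ ($F = - 8 \left(-3 - 5\right) = \left(-8\right) \left(-8\right) = 64$)
$F + \left(\left(-12 + \left(-4 + 0 \cdot 1\right)\right) + q{\left(3 \right)}\right) 0 = 64 + \left(\left(-12 + \left(-4 + 0 \cdot 1\right)\right) + 6\right) 0 = 64 + \left(\left(-12 + \left(-4 + 0\right)\right) + 6\right) 0 = 64 + \left(\left(-12 - 4\right) + 6\right) 0 = 64 + \left(-16 + 6\right) 0 = 64 - 0 = 64 + 0 = 64$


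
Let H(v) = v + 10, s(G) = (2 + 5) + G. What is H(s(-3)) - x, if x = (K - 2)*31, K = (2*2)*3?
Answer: -296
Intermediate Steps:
s(G) = 7 + G
K = 12 (K = 4*3 = 12)
x = 310 (x = (12 - 2)*31 = 10*31 = 310)
H(v) = 10 + v
H(s(-3)) - x = (10 + (7 - 3)) - 1*310 = (10 + 4) - 310 = 14 - 310 = -296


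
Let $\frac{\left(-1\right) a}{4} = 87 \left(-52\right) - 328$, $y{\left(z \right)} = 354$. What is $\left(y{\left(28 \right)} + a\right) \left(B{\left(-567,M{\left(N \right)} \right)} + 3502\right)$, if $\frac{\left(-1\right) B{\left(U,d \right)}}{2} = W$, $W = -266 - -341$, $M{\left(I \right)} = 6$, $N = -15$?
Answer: $66242224$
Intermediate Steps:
$W = 75$ ($W = -266 + 341 = 75$)
$B{\left(U,d \right)} = -150$ ($B{\left(U,d \right)} = \left(-2\right) 75 = -150$)
$a = 19408$ ($a = - 4 \left(87 \left(-52\right) - 328\right) = - 4 \left(-4524 - 328\right) = \left(-4\right) \left(-4852\right) = 19408$)
$\left(y{\left(28 \right)} + a\right) \left(B{\left(-567,M{\left(N \right)} \right)} + 3502\right) = \left(354 + 19408\right) \left(-150 + 3502\right) = 19762 \cdot 3352 = 66242224$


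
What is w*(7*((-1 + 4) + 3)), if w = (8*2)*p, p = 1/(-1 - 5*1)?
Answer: -112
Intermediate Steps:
p = -1/6 (p = 1/(-1 - 5) = 1/(-6) = -1/6 ≈ -0.16667)
w = -8/3 (w = (8*2)*(-1/6) = 16*(-1/6) = -8/3 ≈ -2.6667)
w*(7*((-1 + 4) + 3)) = -56*((-1 + 4) + 3)/3 = -56*(3 + 3)/3 = -56*6/3 = -8/3*42 = -112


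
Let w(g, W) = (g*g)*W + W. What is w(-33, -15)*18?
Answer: -294300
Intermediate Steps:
w(g, W) = W + W*g² (w(g, W) = g²*W + W = W*g² + W = W + W*g²)
w(-33, -15)*18 = -15*(1 + (-33)²)*18 = -15*(1 + 1089)*18 = -15*1090*18 = -16350*18 = -294300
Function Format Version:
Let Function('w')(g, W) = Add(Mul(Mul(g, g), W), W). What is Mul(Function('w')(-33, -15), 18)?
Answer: -294300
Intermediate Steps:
Function('w')(g, W) = Add(W, Mul(W, Pow(g, 2))) (Function('w')(g, W) = Add(Mul(Pow(g, 2), W), W) = Add(Mul(W, Pow(g, 2)), W) = Add(W, Mul(W, Pow(g, 2))))
Mul(Function('w')(-33, -15), 18) = Mul(Mul(-15, Add(1, Pow(-33, 2))), 18) = Mul(Mul(-15, Add(1, 1089)), 18) = Mul(Mul(-15, 1090), 18) = Mul(-16350, 18) = -294300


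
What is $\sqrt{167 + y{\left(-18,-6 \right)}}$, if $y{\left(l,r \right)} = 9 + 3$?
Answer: $\sqrt{179} \approx 13.379$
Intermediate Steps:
$y{\left(l,r \right)} = 12$
$\sqrt{167 + y{\left(-18,-6 \right)}} = \sqrt{167 + 12} = \sqrt{179}$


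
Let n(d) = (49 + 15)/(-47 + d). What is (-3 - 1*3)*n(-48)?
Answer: 384/95 ≈ 4.0421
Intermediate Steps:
n(d) = 64/(-47 + d)
(-3 - 1*3)*n(-48) = (-3 - 1*3)*(64/(-47 - 48)) = (-3 - 3)*(64/(-95)) = -384*(-1)/95 = -6*(-64/95) = 384/95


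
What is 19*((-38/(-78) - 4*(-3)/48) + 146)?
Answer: 434929/156 ≈ 2788.0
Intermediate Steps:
19*((-38/(-78) - 4*(-3)/48) + 146) = 19*((-38*(-1/78) + 12*(1/48)) + 146) = 19*((19/39 + ¼) + 146) = 19*(115/156 + 146) = 19*(22891/156) = 434929/156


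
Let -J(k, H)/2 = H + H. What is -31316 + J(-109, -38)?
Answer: -31164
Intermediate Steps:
J(k, H) = -4*H (J(k, H) = -2*(H + H) = -4*H)
-31316 + J(-109, -38) = -31316 - 4*(-38) = -31316 + 152 = -31164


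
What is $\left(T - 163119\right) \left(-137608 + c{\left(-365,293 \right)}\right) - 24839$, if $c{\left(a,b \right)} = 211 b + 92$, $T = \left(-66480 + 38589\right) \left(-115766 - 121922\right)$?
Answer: $-501783497371916$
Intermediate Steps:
$T = 6629356008$ ($T = \left(-27891\right) \left(-237688\right) = 6629356008$)
$c{\left(a,b \right)} = 92 + 211 b$
$\left(T - 163119\right) \left(-137608 + c{\left(-365,293 \right)}\right) - 24839 = \left(6629356008 - 163119\right) \left(-137608 + \left(92 + 211 \cdot 293\right)\right) - 24839 = 6629192889 \left(-137608 + \left(92 + 61823\right)\right) + \left(-157674 + 132835\right) = 6629192889 \left(-137608 + 61915\right) - 24839 = 6629192889 \left(-75693\right) - 24839 = -501783497347077 - 24839 = -501783497371916$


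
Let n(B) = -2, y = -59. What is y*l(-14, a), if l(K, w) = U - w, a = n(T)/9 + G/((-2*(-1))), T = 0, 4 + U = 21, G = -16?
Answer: -13393/9 ≈ -1488.1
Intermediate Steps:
U = 17 (U = -4 + 21 = 17)
a = -74/9 (a = -2/9 - 16/((-2*(-1))) = -2*⅑ - 16/2 = -2/9 - 16*½ = -2/9 - 8 = -74/9 ≈ -8.2222)
l(K, w) = 17 - w
y*l(-14, a) = -59*(17 - 1*(-74/9)) = -59*(17 + 74/9) = -59*227/9 = -13393/9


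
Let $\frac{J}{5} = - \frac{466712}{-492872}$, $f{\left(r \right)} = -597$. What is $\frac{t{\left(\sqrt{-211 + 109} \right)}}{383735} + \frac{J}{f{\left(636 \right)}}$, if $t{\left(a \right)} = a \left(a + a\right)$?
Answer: $- \frac{119436817717}{14113993180155} \approx -0.0084623$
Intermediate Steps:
$t{\left(a \right)} = 2 a^{2}$ ($t{\left(a \right)} = a 2 a = 2 a^{2}$)
$J = \frac{291695}{61609}$ ($J = 5 \left(- \frac{466712}{-492872}\right) = 5 \left(\left(-466712\right) \left(- \frac{1}{492872}\right)\right) = 5 \cdot \frac{58339}{61609} = \frac{291695}{61609} \approx 4.7346$)
$\frac{t{\left(\sqrt{-211 + 109} \right)}}{383735} + \frac{J}{f{\left(636 \right)}} = \frac{2 \left(\sqrt{-211 + 109}\right)^{2}}{383735} + \frac{291695}{61609 \left(-597\right)} = 2 \left(\sqrt{-102}\right)^{2} \cdot \frac{1}{383735} + \frac{291695}{61609} \left(- \frac{1}{597}\right) = 2 \left(i \sqrt{102}\right)^{2} \cdot \frac{1}{383735} - \frac{291695}{36780573} = 2 \left(-102\right) \frac{1}{383735} - \frac{291695}{36780573} = \left(-204\right) \frac{1}{383735} - \frac{291695}{36780573} = - \frac{204}{383735} - \frac{291695}{36780573} = - \frac{119436817717}{14113993180155}$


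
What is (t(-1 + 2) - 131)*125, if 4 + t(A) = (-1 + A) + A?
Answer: -16750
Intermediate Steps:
t(A) = -5 + 2*A (t(A) = -4 + ((-1 + A) + A) = -4 + (-1 + 2*A) = -5 + 2*A)
(t(-1 + 2) - 131)*125 = ((-5 + 2*(-1 + 2)) - 131)*125 = ((-5 + 2*1) - 131)*125 = ((-5 + 2) - 131)*125 = (-3 - 131)*125 = -134*125 = -16750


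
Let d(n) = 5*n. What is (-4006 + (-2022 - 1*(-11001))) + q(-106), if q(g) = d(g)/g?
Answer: 4978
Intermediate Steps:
q(g) = 5 (q(g) = (5*g)/g = 5)
(-4006 + (-2022 - 1*(-11001))) + q(-106) = (-4006 + (-2022 - 1*(-11001))) + 5 = (-4006 + (-2022 + 11001)) + 5 = (-4006 + 8979) + 5 = 4973 + 5 = 4978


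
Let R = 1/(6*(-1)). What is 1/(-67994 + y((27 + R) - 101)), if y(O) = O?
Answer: -6/408409 ≈ -1.4691e-5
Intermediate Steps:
R = -1/6 (R = 1/(-6) = -1/6 ≈ -0.16667)
1/(-67994 + y((27 + R) - 101)) = 1/(-67994 + ((27 - 1/6) - 101)) = 1/(-67994 + (161/6 - 101)) = 1/(-67994 - 445/6) = 1/(-408409/6) = -6/408409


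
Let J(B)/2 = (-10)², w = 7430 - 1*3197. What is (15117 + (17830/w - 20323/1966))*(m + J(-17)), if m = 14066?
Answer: 897002423522051/4161039 ≈ 2.1557e+8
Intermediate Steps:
w = 4233 (w = 7430 - 3197 = 4233)
J(B) = 200 (J(B) = 2*(-10)² = 2*100 = 200)
(15117 + (17830/w - 20323/1966))*(m + J(-17)) = (15117 + (17830/4233 - 20323/1966))*(14066 + 200) = (15117 + (17830*(1/4233) - 20323*1/1966))*14266 = (15117 + (17830/4233 - 20323/1966))*14266 = (15117 - 50973479/8322078)*14266 = (125753879647/8322078)*14266 = 897002423522051/4161039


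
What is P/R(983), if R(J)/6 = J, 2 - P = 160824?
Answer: -80411/2949 ≈ -27.267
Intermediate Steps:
P = -160822 (P = 2 - 1*160824 = 2 - 160824 = -160822)
R(J) = 6*J
P/R(983) = -160822/(6*983) = -160822/5898 = -160822*1/5898 = -80411/2949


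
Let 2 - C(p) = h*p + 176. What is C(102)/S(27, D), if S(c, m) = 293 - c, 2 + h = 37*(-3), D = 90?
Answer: 5676/133 ≈ 42.677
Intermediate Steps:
h = -113 (h = -2 + 37*(-3) = -2 - 111 = -113)
C(p) = -174 + 113*p (C(p) = 2 - (-113*p + 176) = 2 - (176 - 113*p) = 2 + (-176 + 113*p) = -174 + 113*p)
C(102)/S(27, D) = (-174 + 113*102)/(293 - 1*27) = (-174 + 11526)/(293 - 27) = 11352/266 = 11352*(1/266) = 5676/133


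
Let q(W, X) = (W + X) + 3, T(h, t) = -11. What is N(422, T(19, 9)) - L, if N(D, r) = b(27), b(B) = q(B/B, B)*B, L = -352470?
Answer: 353307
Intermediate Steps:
q(W, X) = 3 + W + X
b(B) = B*(4 + B) (b(B) = (3 + B/B + B)*B = (3 + 1 + B)*B = (4 + B)*B = B*(4 + B))
N(D, r) = 837 (N(D, r) = 27*(4 + 27) = 27*31 = 837)
N(422, T(19, 9)) - L = 837 - 1*(-352470) = 837 + 352470 = 353307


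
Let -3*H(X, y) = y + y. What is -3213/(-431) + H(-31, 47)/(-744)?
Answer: 3605965/480996 ≈ 7.4969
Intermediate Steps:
H(X, y) = -2*y/3 (H(X, y) = -(y + y)/3 = -2*y/3)
-3213/(-431) + H(-31, 47)/(-744) = -3213/(-431) - 2/3*47/(-744) = -3213*(-1/431) - 94/3*(-1/744) = 3213/431 + 47/1116 = 3605965/480996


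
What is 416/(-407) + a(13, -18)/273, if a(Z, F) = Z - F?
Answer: -100951/111111 ≈ -0.90856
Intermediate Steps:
416/(-407) + a(13, -18)/273 = 416/(-407) + (13 - 1*(-18))/273 = 416*(-1/407) + (13 + 18)*(1/273) = -416/407 + 31*(1/273) = -416/407 + 31/273 = -100951/111111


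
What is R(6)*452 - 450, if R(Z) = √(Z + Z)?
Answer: -450 + 904*√3 ≈ 1115.8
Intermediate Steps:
R(Z) = √2*√Z (R(Z) = √(2*Z) = √2*√Z)
R(6)*452 - 450 = (√2*√6)*452 - 450 = (2*√3)*452 - 450 = 904*√3 - 450 = -450 + 904*√3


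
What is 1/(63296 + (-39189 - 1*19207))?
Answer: 1/4900 ≈ 0.00020408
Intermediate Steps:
1/(63296 + (-39189 - 1*19207)) = 1/(63296 + (-39189 - 19207)) = 1/(63296 - 58396) = 1/4900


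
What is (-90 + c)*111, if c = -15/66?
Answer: -220335/22 ≈ -10015.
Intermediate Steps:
c = -5/22 (c = -15*1/66 = -5/22 ≈ -0.22727)
(-90 + c)*111 = (-90 - 5/22)*111 = -1985/22*111 = -220335/22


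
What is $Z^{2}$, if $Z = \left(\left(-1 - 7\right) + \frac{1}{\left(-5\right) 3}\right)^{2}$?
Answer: $\frac{214358881}{50625} \approx 4234.3$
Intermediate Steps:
$Z = \frac{14641}{225}$ ($Z = \left(\left(-1 - 7\right) - \frac{1}{15}\right)^{2} = \left(-8 - \frac{1}{15}\right)^{2} = \left(- \frac{121}{15}\right)^{2} = \frac{14641}{225} \approx 65.071$)
$Z^{2} = \left(\frac{14641}{225}\right)^{2} = \frac{214358881}{50625}$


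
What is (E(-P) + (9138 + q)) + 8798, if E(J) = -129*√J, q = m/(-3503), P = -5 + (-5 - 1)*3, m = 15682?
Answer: 62814126/3503 - 129*√23 ≈ 17313.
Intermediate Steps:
P = -23 (P = -5 - 6*3 = -5 - 18 = -23)
q = -15682/3503 (q = 15682/(-3503) = 15682*(-1/3503) = -15682/3503 ≈ -4.4767)
(E(-P) + (9138 + q)) + 8798 = (-129*√23 + (9138 - 15682/3503)) + 8798 = (-129*√23 + 31994732/3503) + 8798 = (31994732/3503 - 129*√23) + 8798 = 62814126/3503 - 129*√23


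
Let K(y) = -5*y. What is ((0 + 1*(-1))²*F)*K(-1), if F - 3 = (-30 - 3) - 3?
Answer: -165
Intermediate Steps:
F = -33 (F = 3 + ((-30 - 3) - 3) = 3 + (-33 - 3) = 3 - 36 = -33)
((0 + 1*(-1))²*F)*K(-1) = ((0 + 1*(-1))²*(-33))*(-5*(-1)) = ((0 - 1)²*(-33))*5 = ((-1)²*(-33))*5 = (1*(-33))*5 = -33*5 = -165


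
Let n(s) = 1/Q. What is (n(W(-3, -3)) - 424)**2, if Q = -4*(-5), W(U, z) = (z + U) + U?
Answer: 71893441/400 ≈ 1.7973e+5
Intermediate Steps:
W(U, z) = z + 2*U (W(U, z) = (U + z) + U = z + 2*U)
Q = 20
n(s) = 1/20
(n(W(-3, -3)) - 424)**2 = (1/20 - 424)**2 = (-8479/20)**2 = 71893441/400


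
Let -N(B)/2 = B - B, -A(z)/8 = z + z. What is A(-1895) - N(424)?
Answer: 30320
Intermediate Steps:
A(z) = -16*z (A(z) = -8*(z + z) = -16*z)
N(B) = 0 (N(B) = -2*(B - B) = -2*0 = 0)
A(-1895) - N(424) = -16*(-1895) - 1*0 = 30320 + 0 = 30320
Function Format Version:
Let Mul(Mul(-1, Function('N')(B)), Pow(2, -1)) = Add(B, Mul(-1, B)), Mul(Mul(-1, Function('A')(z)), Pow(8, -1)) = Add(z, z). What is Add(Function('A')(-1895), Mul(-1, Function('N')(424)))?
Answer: 30320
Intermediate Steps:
Function('A')(z) = Mul(-16, z) (Function('A')(z) = Mul(-8, Add(z, z)) = Mul(-8, Mul(2, z)) = Mul(-16, z))
Function('N')(B) = 0 (Function('N')(B) = Mul(-2, Add(B, Mul(-1, B))) = Mul(-2, 0) = 0)
Add(Function('A')(-1895), Mul(-1, Function('N')(424))) = Add(Mul(-16, -1895), Mul(-1, 0)) = Add(30320, 0) = 30320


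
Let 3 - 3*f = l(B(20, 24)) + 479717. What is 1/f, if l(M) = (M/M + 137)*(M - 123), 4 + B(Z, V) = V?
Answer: -3/465500 ≈ -6.4447e-6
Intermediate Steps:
B(Z, V) = -4 + V
l(M) = -16974 + 138*M (l(M) = (1 + 137)*(-123 + M) = 138*(-123 + M) = -16974 + 138*M)
f = -465500/3 (f = 1 - ((-16974 + 138*(-4 + 24)) + 479717)/3 = 1 - ((-16974 + 138*20) + 479717)/3 = 1 - ((-16974 + 2760) + 479717)/3 = 1 - (-14214 + 479717)/3 = 1 - ⅓*465503 = 1 - 465503/3 = -465500/3 ≈ -1.5517e+5)
1/f = 1/(-465500/3) = -3/465500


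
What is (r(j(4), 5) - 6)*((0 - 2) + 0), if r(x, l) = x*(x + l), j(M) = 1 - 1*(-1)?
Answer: -16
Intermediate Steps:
j(M) = 2 (j(M) = 1 + 1 = 2)
r(x, l) = x*(l + x)
(r(j(4), 5) - 6)*((0 - 2) + 0) = (2*(5 + 2) - 6)*((0 - 2) + 0) = (2*7 - 6)*(-2 + 0) = (14 - 6)*(-2) = 8*(-2) = -16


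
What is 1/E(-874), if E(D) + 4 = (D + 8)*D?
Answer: 1/756880 ≈ 1.3212e-6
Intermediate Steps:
E(D) = -4 + D*(8 + D) (E(D) = -4 + (D + 8)*D = -4 + (8 + D)*D = -4 + D*(8 + D))
1/E(-874) = 1/(-4 + (-874)² + 8*(-874)) = 1/(-4 + 763876 - 6992) = 1/756880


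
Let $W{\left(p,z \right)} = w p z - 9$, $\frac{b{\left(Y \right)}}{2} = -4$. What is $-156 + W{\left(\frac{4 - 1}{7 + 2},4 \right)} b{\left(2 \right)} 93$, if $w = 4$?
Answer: $2572$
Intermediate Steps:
$b{\left(Y \right)} = -8$ ($b{\left(Y \right)} = 2 \left(-4\right) = -8$)
$W{\left(p,z \right)} = -9 + 4 p z$ ($W{\left(p,z \right)} = 4 p z - 9 = -9 + 4 p z$)
$-156 + W{\left(\frac{4 - 1}{7 + 2},4 \right)} b{\left(2 \right)} 93 = -156 + \left(-9 + 4 \frac{4 - 1}{7 + 2} \cdot 4\right) \left(\left(-8\right) 93\right) = -156 + \left(-9 + 4 \cdot \frac{3}{9} \cdot 4\right) \left(-744\right) = -156 + \left(-9 + 4 \cdot 3 \cdot \frac{1}{9} \cdot 4\right) \left(-744\right) = -156 + \left(-9 + 4 \cdot \frac{1}{3} \cdot 4\right) \left(-744\right) = -156 + \left(-9 + \frac{16}{3}\right) \left(-744\right) = -156 - -2728 = -156 + 2728 = 2572$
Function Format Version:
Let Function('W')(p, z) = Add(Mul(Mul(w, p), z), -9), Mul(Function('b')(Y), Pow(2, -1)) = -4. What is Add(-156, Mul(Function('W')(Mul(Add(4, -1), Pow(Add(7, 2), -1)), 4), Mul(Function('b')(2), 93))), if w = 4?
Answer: 2572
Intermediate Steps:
Function('b')(Y) = -8 (Function('b')(Y) = Mul(2, -4) = -8)
Function('W')(p, z) = Add(-9, Mul(4, p, z)) (Function('W')(p, z) = Add(Mul(Mul(4, p), z), -9) = Add(Mul(4, p, z), -9) = Add(-9, Mul(4, p, z)))
Add(-156, Mul(Function('W')(Mul(Add(4, -1), Pow(Add(7, 2), -1)), 4), Mul(Function('b')(2), 93))) = Add(-156, Mul(Add(-9, Mul(4, Mul(Add(4, -1), Pow(Add(7, 2), -1)), 4)), Mul(-8, 93))) = Add(-156, Mul(Add(-9, Mul(4, Mul(3, Pow(9, -1)), 4)), -744)) = Add(-156, Mul(Add(-9, Mul(4, Mul(3, Rational(1, 9)), 4)), -744)) = Add(-156, Mul(Add(-9, Mul(4, Rational(1, 3), 4)), -744)) = Add(-156, Mul(Add(-9, Rational(16, 3)), -744)) = Add(-156, Mul(Rational(-11, 3), -744)) = Add(-156, 2728) = 2572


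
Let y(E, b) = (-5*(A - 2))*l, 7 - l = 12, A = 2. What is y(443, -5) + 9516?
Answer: 9516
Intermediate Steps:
l = -5 (l = 7 - 1*12 = 7 - 12 = -5)
y(E, b) = 0 (y(E, b) = -5*(2 - 2)*(-5) = -5*0*(-5) = 0*(-5) = 0)
y(443, -5) + 9516 = 0 + 9516 = 9516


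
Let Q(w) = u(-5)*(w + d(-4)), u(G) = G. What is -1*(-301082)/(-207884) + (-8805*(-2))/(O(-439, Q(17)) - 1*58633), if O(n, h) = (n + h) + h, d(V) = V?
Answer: -1790457817/1025595714 ≈ -1.7458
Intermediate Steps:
Q(w) = 20 - 5*w (Q(w) = -5*(w - 4) = -5*(-4 + w) = 20 - 5*w)
O(n, h) = n + 2*h (O(n, h) = (h + n) + h = n + 2*h)
-1*(-301082)/(-207884) + (-8805*(-2))/(O(-439, Q(17)) - 1*58633) = -1*(-301082)/(-207884) + (-8805*(-2))/((-439 + 2*(20 - 5*17)) - 1*58633) = 301082*(-1/207884) + 17610/((-439 + 2*(20 - 85)) - 58633) = -150541/103942 + 17610/((-439 + 2*(-65)) - 58633) = -150541/103942 + 17610/((-439 - 130) - 58633) = -150541/103942 + 17610/(-569 - 58633) = -150541/103942 + 17610/(-59202) = -150541/103942 + 17610*(-1/59202) = -150541/103942 - 2935/9867 = -1790457817/1025595714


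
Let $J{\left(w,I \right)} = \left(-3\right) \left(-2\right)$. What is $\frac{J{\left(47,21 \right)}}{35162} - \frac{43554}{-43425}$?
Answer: $\frac{255284383}{254484975} \approx 1.0031$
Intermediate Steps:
$J{\left(w,I \right)} = 6$
$\frac{J{\left(47,21 \right)}}{35162} - \frac{43554}{-43425} = \frac{6}{35162} - \frac{43554}{-43425} = 6 \cdot \frac{1}{35162} - - \frac{14518}{14475} = \frac{3}{17581} + \frac{14518}{14475} = \frac{255284383}{254484975}$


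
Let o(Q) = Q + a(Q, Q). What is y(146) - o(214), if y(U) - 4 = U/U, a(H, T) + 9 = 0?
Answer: -200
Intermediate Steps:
a(H, T) = -9 (a(H, T) = -9 + 0 = -9)
y(U) = 5 (y(U) = 4 + U/U = 4 + 1 = 5)
o(Q) = -9 + Q (o(Q) = Q - 9 = -9 + Q)
y(146) - o(214) = 5 - (-9 + 214) = 5 - 1*205 = 5 - 205 = -200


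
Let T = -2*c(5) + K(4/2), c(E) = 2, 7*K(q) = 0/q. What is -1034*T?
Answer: 4136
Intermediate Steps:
K(q) = 0 (K(q) = (0/q)/7 = (⅐)*0 = 0)
T = -4 (T = -2*2 + 0 = -4 + 0 = -4)
-1034*T = -1034*(-4) = 4136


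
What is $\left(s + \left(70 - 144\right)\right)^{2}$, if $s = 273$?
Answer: $39601$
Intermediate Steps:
$\left(s + \left(70 - 144\right)\right)^{2} = \left(273 + \left(70 - 144\right)\right)^{2} = \left(273 - 74\right)^{2} = 199^{2} = 39601$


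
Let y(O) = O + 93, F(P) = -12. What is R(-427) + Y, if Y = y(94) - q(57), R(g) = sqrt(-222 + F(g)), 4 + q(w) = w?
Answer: 134 + 3*I*sqrt(26) ≈ 134.0 + 15.297*I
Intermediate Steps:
q(w) = -4 + w
y(O) = 93 + O
R(g) = 3*I*sqrt(26) (R(g) = sqrt(-222 - 12) = sqrt(-234) = 3*I*sqrt(26))
Y = 134 (Y = (93 + 94) - (-4 + 57) = 187 - 1*53 = 187 - 53 = 134)
R(-427) + Y = 3*I*sqrt(26) + 134 = 134 + 3*I*sqrt(26)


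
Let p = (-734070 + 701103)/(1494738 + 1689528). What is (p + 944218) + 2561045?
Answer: 3720563252997/1061422 ≈ 3.5053e+6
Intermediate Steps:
p = -10989/1061422 (p = -32967/3184266 = -32967*1/3184266 = -10989/1061422 ≈ -0.010353)
(p + 944218) + 2561045 = (-10989/1061422 + 944218) + 2561045 = 1002213747007/1061422 + 2561045 = 3720563252997/1061422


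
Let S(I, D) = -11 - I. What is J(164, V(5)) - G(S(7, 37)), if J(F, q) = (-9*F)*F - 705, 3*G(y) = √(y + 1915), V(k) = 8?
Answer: -242769 - √1897/3 ≈ -2.4278e+5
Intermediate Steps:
G(y) = √(1915 + y)/3 (G(y) = √(y + 1915)/3 = √(1915 + y)/3)
J(F, q) = -705 - 9*F² (J(F, q) = -9*F² - 705 = -705 - 9*F²)
J(164, V(5)) - G(S(7, 37)) = (-705 - 9*164²) - √(1915 + (-11 - 1*7))/3 = (-705 - 9*26896) - √(1915 + (-11 - 7))/3 = (-705 - 242064) - √(1915 - 18)/3 = -242769 - √1897/3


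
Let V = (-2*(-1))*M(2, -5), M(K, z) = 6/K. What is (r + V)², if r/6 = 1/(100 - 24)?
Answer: 53361/1444 ≈ 36.954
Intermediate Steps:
V = 6 (V = (-2*(-1))*(6/2) = 2*(6*(½)) = 2*3 = 6)
r = 3/38 (r = 6/(100 - 24) = 6/76 = 6*(1/76) = 3/38 ≈ 0.078947)
(r + V)² = (3/38 + 6)² = (231/38)² = 53361/1444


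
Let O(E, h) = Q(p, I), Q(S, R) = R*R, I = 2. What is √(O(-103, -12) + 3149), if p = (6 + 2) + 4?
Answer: √3153 ≈ 56.152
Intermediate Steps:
p = 12 (p = 8 + 4 = 12)
Q(S, R) = R²
O(E, h) = 4 (O(E, h) = 2² = 4)
√(O(-103, -12) + 3149) = √(4 + 3149) = √3153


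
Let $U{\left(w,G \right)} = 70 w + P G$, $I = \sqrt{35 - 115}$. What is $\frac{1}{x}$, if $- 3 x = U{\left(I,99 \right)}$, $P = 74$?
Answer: $- \frac{10989}{27031138} + \frac{210 i \sqrt{5}}{13515569} \approx -0.00040653 + 3.4743 \cdot 10^{-5} i$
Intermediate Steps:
$I = 4 i \sqrt{5}$ ($I = \sqrt{-80} = 4 i \sqrt{5} \approx 8.9443 i$)
$U{\left(w,G \right)} = 70 w + 74 G$
$x = -2442 - \frac{280 i \sqrt{5}}{3}$ ($x = - \frac{70 \cdot 4 i \sqrt{5} + 74 \cdot 99}{3} = - \frac{280 i \sqrt{5} + 7326}{3} = - \frac{7326 + 280 i \sqrt{5}}{3} = -2442 - \frac{280 i \sqrt{5}}{3} \approx -2442.0 - 208.7 i$)
$\frac{1}{x} = \frac{1}{-2442 - \frac{280 i \sqrt{5}}{3}}$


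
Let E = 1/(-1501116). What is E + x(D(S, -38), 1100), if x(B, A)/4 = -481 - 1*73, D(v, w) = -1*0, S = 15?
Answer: -3326473057/1501116 ≈ -2216.0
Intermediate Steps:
D(v, w) = 0
x(B, A) = -2216 (x(B, A) = 4*(-481 - 1*73) = 4*(-481 - 73) = 4*(-554) = -2216)
E = -1/1501116 ≈ -6.6617e-7
E + x(D(S, -38), 1100) = -1/1501116 - 2216 = -3326473057/1501116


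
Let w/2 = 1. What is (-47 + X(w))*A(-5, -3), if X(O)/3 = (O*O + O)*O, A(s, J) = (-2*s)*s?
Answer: 550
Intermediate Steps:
w = 2 (w = 2*1 = 2)
A(s, J) = -2*s²
X(O) = 3*O*(O + O²) (X(O) = 3*((O*O + O)*O) = 3*((O² + O)*O) = 3*((O + O²)*O) = 3*(O*(O + O²)) = 3*O*(O + O²))
(-47 + X(w))*A(-5, -3) = (-47 + 3*2²*(1 + 2))*(-2*(-5)²) = (-47 + 3*4*3)*(-2*25) = (-47 + 36)*(-50) = -11*(-50) = 550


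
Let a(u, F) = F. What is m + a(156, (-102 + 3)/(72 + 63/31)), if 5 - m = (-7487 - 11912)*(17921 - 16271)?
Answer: 8162130184/255 ≈ 3.2008e+7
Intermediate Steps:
m = 32008355 (m = 5 - (-7487 - 11912)*(17921 - 16271) = 5 - (-19399)*1650 = 5 - 1*(-32008350) = 5 + 32008350 = 32008355)
m + a(156, (-102 + 3)/(72 + 63/31)) = 32008355 + (-102 + 3)/(72 + 63/31) = 32008355 - 99/(72 + 63*(1/31)) = 32008355 - 99/(72 + 63/31) = 32008355 - 99/2295/31 = 32008355 - 99*31/2295 = 32008355 - 341/255 = 8162130184/255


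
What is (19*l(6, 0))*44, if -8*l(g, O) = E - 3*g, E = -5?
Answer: 4807/2 ≈ 2403.5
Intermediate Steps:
l(g, O) = 5/8 + 3*g/8 (l(g, O) = -(-5 - 3*g)/8 = 5/8 + 3*g/8)
(19*l(6, 0))*44 = (19*(5/8 + (3/8)*6))*44 = (19*(5/8 + 9/4))*44 = (19*(23/8))*44 = (437/8)*44 = 4807/2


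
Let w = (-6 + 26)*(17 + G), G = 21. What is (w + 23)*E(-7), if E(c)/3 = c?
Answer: -16443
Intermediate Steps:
E(c) = 3*c
w = 760 (w = (-6 + 26)*(17 + 21) = 20*38 = 760)
(w + 23)*E(-7) = (760 + 23)*(3*(-7)) = 783*(-21) = -16443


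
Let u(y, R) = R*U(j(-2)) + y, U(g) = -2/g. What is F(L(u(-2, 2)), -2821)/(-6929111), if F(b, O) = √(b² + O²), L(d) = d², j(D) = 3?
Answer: -17*√2230489/62361999 ≈ -0.00040713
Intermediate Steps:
u(y, R) = y - 2*R/3 (u(y, R) = R*(-2/3) + y = R*(-2*⅓) + y = R*(-⅔) + y = -2*R/3 + y = y - 2*R/3)
F(b, O) = √(O² + b²)
F(L(u(-2, 2)), -2821)/(-6929111) = √((-2821)² + ((-2 - ⅔*2)²)²)/(-6929111) = √(7958041 + ((-2 - 4/3)²)²)*(-1/6929111) = √(7958041 + ((-10/3)²)²)*(-1/6929111) = √(7958041 + (100/9)²)*(-1/6929111) = √(7958041 + 10000/81)*(-1/6929111) = √(644611321/81)*(-1/6929111) = (17*√2230489/9)*(-1/6929111) = -17*√2230489/62361999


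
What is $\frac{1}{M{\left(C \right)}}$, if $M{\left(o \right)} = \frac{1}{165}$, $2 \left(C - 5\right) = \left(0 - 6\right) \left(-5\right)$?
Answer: $165$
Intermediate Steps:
$C = 20$ ($C = 5 + \frac{\left(0 - 6\right) \left(-5\right)}{2} = 5 + \frac{\left(-6\right) \left(-5\right)}{2} = 5 + \frac{1}{2} \cdot 30 = 5 + 15 = 20$)
$M{\left(o \right)} = \frac{1}{165}$
$\frac{1}{M{\left(C \right)}} = \frac{1}{\frac{1}{165}} = 165$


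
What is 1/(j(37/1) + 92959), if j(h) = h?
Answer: 1/92996 ≈ 1.0753e-5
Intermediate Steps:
1/(j(37/1) + 92959) = 1/(37/1 + 92959) = 1/(37*1 + 92959) = 1/(37 + 92959) = 1/92996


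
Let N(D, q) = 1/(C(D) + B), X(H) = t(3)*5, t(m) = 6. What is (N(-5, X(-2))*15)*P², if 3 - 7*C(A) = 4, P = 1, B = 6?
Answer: 105/41 ≈ 2.5610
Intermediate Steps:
C(A) = -⅐ (C(A) = 3/7 - ⅐*4 = 3/7 - 4/7 = -⅐)
X(H) = 30 (X(H) = 6*5 = 30)
N(D, q) = 7/41 (N(D, q) = 1/(-⅐ + 6) = 1/(41/7) = 7/41)
(N(-5, X(-2))*15)*P² = ((7/41)*15)*1² = (105/41)*1 = 105/41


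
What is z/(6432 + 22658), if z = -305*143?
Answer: -8723/5818 ≈ -1.4993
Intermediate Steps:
z = -43615
z/(6432 + 22658) = -43615/(6432 + 22658) = -43615/29090 = -43615*1/29090 = -8723/5818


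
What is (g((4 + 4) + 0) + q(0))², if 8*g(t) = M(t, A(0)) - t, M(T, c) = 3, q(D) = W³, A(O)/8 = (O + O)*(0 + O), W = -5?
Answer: 1010025/64 ≈ 15782.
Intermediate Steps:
A(O) = 16*O² (A(O) = 8*((O + O)*(0 + O)) = 8*((2*O)*O) = 8*(2*O²) = 16*O²)
q(D) = -125 (q(D) = (-5)³ = -125)
g(t) = 3/8 - t/8 (g(t) = (3 - t)/8 = 3/8 - t/8)
(g((4 + 4) + 0) + q(0))² = ((3/8 - ((4 + 4) + 0)/8) - 125)² = ((3/8 - (8 + 0)/8) - 125)² = ((3/8 - ⅛*8) - 125)² = ((3/8 - 1) - 125)² = (-5/8 - 125)² = (-1005/8)² = 1010025/64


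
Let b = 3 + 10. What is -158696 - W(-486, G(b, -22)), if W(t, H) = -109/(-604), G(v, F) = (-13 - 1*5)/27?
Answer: -95852493/604 ≈ -1.5870e+5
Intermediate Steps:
b = 13
G(v, F) = -⅔ (G(v, F) = (-13 - 5)*(1/27) = -18*1/27 = -⅔)
W(t, H) = 109/604 (W(t, H) = -109*(-1/604) = 109/604)
-158696 - W(-486, G(b, -22)) = -158696 - 1*109/604 = -158696 - 109/604 = -95852493/604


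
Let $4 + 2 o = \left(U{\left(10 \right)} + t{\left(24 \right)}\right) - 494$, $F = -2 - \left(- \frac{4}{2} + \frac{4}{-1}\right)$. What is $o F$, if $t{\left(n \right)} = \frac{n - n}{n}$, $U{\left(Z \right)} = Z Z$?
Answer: $-796$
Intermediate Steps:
$U{\left(Z \right)} = Z^{2}$
$t{\left(n \right)} = 0$ ($t{\left(n \right)} = \frac{0}{n} = 0$)
$F = 4$ ($F = -2 - \left(\left(-4\right) \frac{1}{2} + 4 \left(-1\right)\right) = -2 - \left(-2 - 4\right) = -2 - -6 = -2 + 6 = 4$)
$o = -199$ ($o = -2 + \frac{\left(10^{2} + 0\right) - 494}{2} = -2 + \frac{\left(100 + 0\right) - 494}{2} = -2 + \frac{100 - 494}{2} = -2 + \frac{1}{2} \left(-394\right) = -2 - 197 = -199$)
$o F = \left(-199\right) 4 = -796$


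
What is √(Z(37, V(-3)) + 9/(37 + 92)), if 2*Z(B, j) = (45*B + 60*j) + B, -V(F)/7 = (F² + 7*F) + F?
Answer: √7397978/43 ≈ 63.254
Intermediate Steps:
V(F) = -56*F - 7*F² (V(F) = -7*((F² + 7*F) + F) = -7*(F² + 8*F) = -56*F - 7*F²)
Z(B, j) = 23*B + 30*j (Z(B, j) = ((45*B + 60*j) + B)/2 = (46*B + 60*j)/2 = 23*B + 30*j)
√(Z(37, V(-3)) + 9/(37 + 92)) = √((23*37 + 30*(-7*(-3)*(8 - 3))) + 9/(37 + 92)) = √((851 + 30*(-7*(-3)*5)) + 9/129) = √((851 + 30*105) + 9*(1/129)) = √((851 + 3150) + 3/43) = √(4001 + 3/43) = √(172046/43) = √7397978/43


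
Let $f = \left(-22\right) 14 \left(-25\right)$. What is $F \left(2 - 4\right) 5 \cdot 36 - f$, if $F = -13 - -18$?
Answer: $-9500$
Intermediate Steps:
$F = 5$ ($F = -13 + 18 = 5$)
$f = 7700$ ($f = \left(-308\right) \left(-25\right) = 7700$)
$F \left(2 - 4\right) 5 \cdot 36 - f = 5 \left(2 - 4\right) 5 \cdot 36 - 7700 = 5 \left(\left(-2\right) 5\right) 36 - 7700 = 5 \left(-10\right) 36 - 7700 = \left(-50\right) 36 - 7700 = -1800 - 7700 = -9500$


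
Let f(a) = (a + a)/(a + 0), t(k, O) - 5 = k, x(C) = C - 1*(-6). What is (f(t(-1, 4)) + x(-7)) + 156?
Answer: 157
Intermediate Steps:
x(C) = 6 + C (x(C) = C + 6 = 6 + C)
t(k, O) = 5 + k
f(a) = 2 (f(a) = (2*a)/a = 2)
(f(t(-1, 4)) + x(-7)) + 156 = (2 + (6 - 7)) + 156 = (2 - 1) + 156 = 1 + 156 = 157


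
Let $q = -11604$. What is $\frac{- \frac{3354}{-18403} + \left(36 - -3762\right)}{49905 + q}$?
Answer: $\frac{1370548}{13820653} \approx 0.099167$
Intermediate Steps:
$\frac{- \frac{3354}{-18403} + \left(36 - -3762\right)}{49905 + q} = \frac{- \frac{3354}{-18403} + \left(36 - -3762\right)}{49905 - 11604} = \frac{\left(-3354\right) \left(- \frac{1}{18403}\right) + \left(36 + 3762\right)}{38301} = \left(\frac{3354}{18403} + 3798\right) \frac{1}{38301} = \frac{69897948}{18403} \cdot \frac{1}{38301} = \frac{1370548}{13820653}$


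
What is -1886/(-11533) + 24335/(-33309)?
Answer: -217834781/384152697 ≈ -0.56705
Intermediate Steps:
-1886/(-11533) + 24335/(-33309) = -1886*(-1/11533) + 24335*(-1/33309) = 1886/11533 - 24335/33309 = -217834781/384152697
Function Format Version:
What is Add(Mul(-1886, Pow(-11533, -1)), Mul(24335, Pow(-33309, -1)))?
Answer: Rational(-217834781, 384152697) ≈ -0.56705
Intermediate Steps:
Add(Mul(-1886, Pow(-11533, -1)), Mul(24335, Pow(-33309, -1))) = Add(Mul(-1886, Rational(-1, 11533)), Mul(24335, Rational(-1, 33309))) = Add(Rational(1886, 11533), Rational(-24335, 33309)) = Rational(-217834781, 384152697)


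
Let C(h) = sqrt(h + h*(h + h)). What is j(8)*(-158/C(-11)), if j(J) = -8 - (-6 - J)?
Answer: -316*sqrt(231)/77 ≈ -62.374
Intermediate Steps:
j(J) = -2 + J (j(J) = -8 + (6 + J) = -2 + J)
C(h) = sqrt(h + 2*h**2) (C(h) = sqrt(h + h*(2*h)) = sqrt(h + 2*h**2))
j(8)*(-158/C(-11)) = (-2 + 8)*(-158*sqrt(231)/231) = 6*(-158*sqrt(231)/231) = -316*sqrt(231)/77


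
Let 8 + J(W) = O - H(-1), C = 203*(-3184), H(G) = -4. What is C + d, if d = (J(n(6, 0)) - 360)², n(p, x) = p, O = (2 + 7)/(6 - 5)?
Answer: -520327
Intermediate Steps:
O = 9 (O = 9/1 = 9*1 = 9)
C = -646352
J(W) = 5 (J(W) = -8 + (9 - 1*(-4)) = -8 + (9 + 4) = -8 + 13 = 5)
d = 126025 (d = (5 - 360)² = (-355)² = 126025)
C + d = -646352 + 126025 = -520327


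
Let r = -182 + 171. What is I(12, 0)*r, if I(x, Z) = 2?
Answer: -22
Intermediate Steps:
r = -11
I(12, 0)*r = 2*(-11) = -22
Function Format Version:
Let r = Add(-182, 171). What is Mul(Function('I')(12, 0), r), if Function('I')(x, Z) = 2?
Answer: -22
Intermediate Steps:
r = -11
Mul(Function('I')(12, 0), r) = Mul(2, -11) = -22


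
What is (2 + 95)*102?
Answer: 9894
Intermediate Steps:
(2 + 95)*102 = 97*102 = 9894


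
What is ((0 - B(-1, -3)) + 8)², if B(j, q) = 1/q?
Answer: 625/9 ≈ 69.444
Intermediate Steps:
((0 - B(-1, -3)) + 8)² = ((0 - 1/(-3)) + 8)² = ((0 - 1*(-⅓)) + 8)² = ((0 + ⅓) + 8)² = (⅓ + 8)² = (25/3)² = 625/9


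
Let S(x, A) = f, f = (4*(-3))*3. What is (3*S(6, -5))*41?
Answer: -4428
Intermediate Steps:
f = -36 (f = -12*3 = -36)
S(x, A) = -36
(3*S(6, -5))*41 = (3*(-36))*41 = -108*41 = -4428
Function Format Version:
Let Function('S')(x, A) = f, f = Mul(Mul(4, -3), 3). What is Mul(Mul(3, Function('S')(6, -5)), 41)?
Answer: -4428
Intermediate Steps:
f = -36 (f = Mul(-12, 3) = -36)
Function('S')(x, A) = -36
Mul(Mul(3, Function('S')(6, -5)), 41) = Mul(Mul(3, -36), 41) = Mul(-108, 41) = -4428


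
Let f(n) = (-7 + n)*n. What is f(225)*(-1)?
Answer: -49050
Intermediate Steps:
f(n) = n*(-7 + n)
f(225)*(-1) = (225*(-7 + 225))*(-1) = (225*218)*(-1) = 49050*(-1) = -49050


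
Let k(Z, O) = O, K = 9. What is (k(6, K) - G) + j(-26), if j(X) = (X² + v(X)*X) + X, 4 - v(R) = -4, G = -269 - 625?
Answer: 1345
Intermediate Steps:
G = -894
v(R) = 8 (v(R) = 4 - 1*(-4) = 4 + 4 = 8)
j(X) = X² + 9*X (j(X) = (X² + 8*X) + X = X² + 9*X)
(k(6, K) - G) + j(-26) = (9 - 1*(-894)) - 26*(9 - 26) = (9 + 894) - 26*(-17) = 903 + 442 = 1345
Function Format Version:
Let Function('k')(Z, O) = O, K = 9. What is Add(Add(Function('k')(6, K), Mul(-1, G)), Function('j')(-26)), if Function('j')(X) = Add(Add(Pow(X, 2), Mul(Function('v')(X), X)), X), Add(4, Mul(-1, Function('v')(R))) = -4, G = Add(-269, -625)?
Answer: 1345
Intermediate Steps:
G = -894
Function('v')(R) = 8 (Function('v')(R) = Add(4, Mul(-1, -4)) = Add(4, 4) = 8)
Function('j')(X) = Add(Pow(X, 2), Mul(9, X)) (Function('j')(X) = Add(Add(Pow(X, 2), Mul(8, X)), X) = Add(Pow(X, 2), Mul(9, X)))
Add(Add(Function('k')(6, K), Mul(-1, G)), Function('j')(-26)) = Add(Add(9, Mul(-1, -894)), Mul(-26, Add(9, -26))) = Add(Add(9, 894), Mul(-26, -17)) = Add(903, 442) = 1345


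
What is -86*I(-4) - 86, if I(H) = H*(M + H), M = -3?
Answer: -2494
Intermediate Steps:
I(H) = H*(-3 + H)
-86*I(-4) - 86 = -(-344)*(-3 - 4) - 86 = -(-344)*(-7) - 86 = -86*28 - 86 = -2408 - 86 = -2494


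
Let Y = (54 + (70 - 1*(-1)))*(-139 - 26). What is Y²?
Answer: 425390625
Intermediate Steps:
Y = -20625 (Y = (54 + (70 + 1))*(-165) = (54 + 71)*(-165) = 125*(-165) = -20625)
Y² = (-20625)² = 425390625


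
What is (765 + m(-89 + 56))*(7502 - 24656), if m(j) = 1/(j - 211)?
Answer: -1600974243/122 ≈ -1.3123e+7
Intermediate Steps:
m(j) = 1/(-211 + j)
(765 + m(-89 + 56))*(7502 - 24656) = (765 + 1/(-211 + (-89 + 56)))*(7502 - 24656) = (765 + 1/(-211 - 33))*(-17154) = (765 + 1/(-244))*(-17154) = (765 - 1/244)*(-17154) = (186659/244)*(-17154) = -1600974243/122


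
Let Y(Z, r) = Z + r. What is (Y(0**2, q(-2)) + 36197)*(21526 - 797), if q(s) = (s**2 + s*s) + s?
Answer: 750451987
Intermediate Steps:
q(s) = s + 2*s**2 (q(s) = (s**2 + s**2) + s = 2*s**2 + s = s + 2*s**2)
(Y(0**2, q(-2)) + 36197)*(21526 - 797) = ((0**2 - 2*(1 + 2*(-2))) + 36197)*(21526 - 797) = ((0 - 2*(1 - 4)) + 36197)*20729 = ((0 - 2*(-3)) + 36197)*20729 = ((0 + 6) + 36197)*20729 = (6 + 36197)*20729 = 36203*20729 = 750451987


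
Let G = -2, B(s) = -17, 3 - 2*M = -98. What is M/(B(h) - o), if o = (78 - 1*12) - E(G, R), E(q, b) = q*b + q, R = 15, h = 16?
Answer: -101/230 ≈ -0.43913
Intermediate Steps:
M = 101/2 (M = 3/2 - ½*(-98) = 3/2 + 49 = 101/2 ≈ 50.500)
E(q, b) = q + b*q (E(q, b) = b*q + q = q + b*q)
o = 98 (o = (78 - 1*12) - (-2)*(1 + 15) = (78 - 12) - (-2)*16 = 66 - 1*(-32) = 66 + 32 = 98)
M/(B(h) - o) = 101/(2*(-17 - 1*98)) = 101/(2*(-17 - 98)) = (101/2)/(-115) = (101/2)*(-1/115) = -101/230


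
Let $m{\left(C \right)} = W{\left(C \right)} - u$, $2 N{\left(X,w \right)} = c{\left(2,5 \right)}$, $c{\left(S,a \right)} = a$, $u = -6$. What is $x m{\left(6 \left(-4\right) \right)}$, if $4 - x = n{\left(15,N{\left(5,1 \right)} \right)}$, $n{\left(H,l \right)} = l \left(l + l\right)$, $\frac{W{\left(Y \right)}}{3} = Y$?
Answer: $561$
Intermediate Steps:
$W{\left(Y \right)} = 3 Y$
$N{\left(X,w \right)} = \frac{5}{2}$ ($N{\left(X,w \right)} = \frac{1}{2} \cdot 5 = \frac{5}{2}$)
$m{\left(C \right)} = 6 + 3 C$ ($m{\left(C \right)} = 3 C - -6 = 3 C + 6 = 6 + 3 C$)
$n{\left(H,l \right)} = 2 l^{2}$ ($n{\left(H,l \right)} = l 2 l = 2 l^{2}$)
$x = - \frac{17}{2}$ ($x = 4 - 2 \left(\frac{5}{2}\right)^{2} = 4 - 2 \cdot \frac{25}{4} = 4 - \frac{25}{2} = - \frac{17}{2} \approx -8.5$)
$x m{\left(6 \left(-4\right) \right)} = - \frac{17 \left(6 + 3 \cdot 6 \left(-4\right)\right)}{2} = - \frac{17 \left(6 + 3 \left(-24\right)\right)}{2} = - \frac{17 \left(6 - 72\right)}{2} = \left(- \frac{17}{2}\right) \left(-66\right) = 561$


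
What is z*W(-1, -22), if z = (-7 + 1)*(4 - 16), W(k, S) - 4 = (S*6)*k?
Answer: 9792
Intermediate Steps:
W(k, S) = 4 + 6*S*k (W(k, S) = 4 + (S*6)*k = 4 + (6*S)*k = 4 + 6*S*k)
z = 72 (z = -6*(-12) = 72)
z*W(-1, -22) = 72*(4 + 6*(-22)*(-1)) = 72*(4 + 132) = 72*136 = 9792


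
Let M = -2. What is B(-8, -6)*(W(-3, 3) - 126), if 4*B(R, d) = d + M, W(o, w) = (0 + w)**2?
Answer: 234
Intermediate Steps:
W(o, w) = w**2
B(R, d) = -1/2 + d/4 (B(R, d) = (d - 2)/4 = (-2 + d)/4 = -1/2 + d/4)
B(-8, -6)*(W(-3, 3) - 126) = (-1/2 + (1/4)*(-6))*(3**2 - 126) = (-1/2 - 3/2)*(9 - 126) = -2*(-117) = 234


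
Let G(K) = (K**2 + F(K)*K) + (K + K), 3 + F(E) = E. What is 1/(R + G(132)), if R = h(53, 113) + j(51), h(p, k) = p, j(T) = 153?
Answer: 1/34922 ≈ 2.8635e-5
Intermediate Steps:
F(E) = -3 + E
G(K) = K**2 + 2*K + K*(-3 + K) (G(K) = (K**2 + (-3 + K)*K) + (K + K) = (K**2 + K*(-3 + K)) + 2*K = K**2 + 2*K + K*(-3 + K))
R = 206 (R = 53 + 153 = 206)
1/(R + G(132)) = 1/(206 + 132*(-1 + 2*132)) = 1/(206 + 132*(-1 + 264)) = 1/(206 + 132*263) = 1/(206 + 34716) = 1/34922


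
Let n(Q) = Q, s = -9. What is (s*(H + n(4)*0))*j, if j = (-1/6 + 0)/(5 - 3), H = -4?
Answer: -3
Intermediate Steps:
j = -1/12 (j = (-1*⅙ + 0)/2 = (-⅙ + 0)*(½) = -⅙*½ = -1/12 ≈ -0.083333)
(s*(H + n(4)*0))*j = -9*(-4 + 4*0)*(-1/12) = -9*(-4 + 0)*(-1/12) = -9*(-4)*(-1/12) = 36*(-1/12) = -3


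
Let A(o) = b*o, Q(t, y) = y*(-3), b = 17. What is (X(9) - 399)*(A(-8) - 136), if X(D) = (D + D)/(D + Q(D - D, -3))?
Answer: 108256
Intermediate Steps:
Q(t, y) = -3*y
A(o) = 17*o
X(D) = 2*D/(9 + D) (X(D) = (D + D)/(D - 3*(-3)) = (2*D)/(D + 9) = (2*D)/(9 + D) = 2*D/(9 + D))
(X(9) - 399)*(A(-8) - 136) = (2*9/(9 + 9) - 399)*(17*(-8) - 136) = (2*9/18 - 399)*(-136 - 136) = (2*9*(1/18) - 399)*(-272) = (1 - 399)*(-272) = -398*(-272) = 108256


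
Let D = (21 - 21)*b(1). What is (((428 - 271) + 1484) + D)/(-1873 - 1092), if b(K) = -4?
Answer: -1641/2965 ≈ -0.55346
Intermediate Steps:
D = 0 (D = (21 - 21)*(-4) = 0*(-4) = 0)
(((428 - 271) + 1484) + D)/(-1873 - 1092) = (((428 - 271) + 1484) + 0)/(-1873 - 1092) = ((157 + 1484) + 0)/(-2965) = (1641 + 0)*(-1/2965) = 1641*(-1/2965) = -1641/2965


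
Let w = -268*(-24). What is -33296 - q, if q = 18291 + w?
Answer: -58019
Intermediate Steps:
w = 6432
q = 24723 (q = 18291 + 6432 = 24723)
-33296 - q = -33296 - 1*24723 = -33296 - 24723 = -58019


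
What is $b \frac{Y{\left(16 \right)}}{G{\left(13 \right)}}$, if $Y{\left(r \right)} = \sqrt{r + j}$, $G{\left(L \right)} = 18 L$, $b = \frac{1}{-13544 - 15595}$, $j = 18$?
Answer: $- \frac{\sqrt{34}}{6818526} \approx -8.5516 \cdot 10^{-7}$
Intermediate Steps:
$b = - \frac{1}{29139}$ ($b = \frac{1}{-29139} = - \frac{1}{29139} \approx -3.4318 \cdot 10^{-5}$)
$Y{\left(r \right)} = \sqrt{18 + r}$ ($Y{\left(r \right)} = \sqrt{r + 18} = \sqrt{18 + r}$)
$b \frac{Y{\left(16 \right)}}{G{\left(13 \right)}} = - \frac{\sqrt{18 + 16} \frac{1}{18 \cdot 13}}{29139} = - \frac{\sqrt{34} \cdot \frac{1}{234}}{29139} = - \frac{\frac{1}{234} \sqrt{34}}{29139} = - \frac{\sqrt{34}}{6818526}$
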